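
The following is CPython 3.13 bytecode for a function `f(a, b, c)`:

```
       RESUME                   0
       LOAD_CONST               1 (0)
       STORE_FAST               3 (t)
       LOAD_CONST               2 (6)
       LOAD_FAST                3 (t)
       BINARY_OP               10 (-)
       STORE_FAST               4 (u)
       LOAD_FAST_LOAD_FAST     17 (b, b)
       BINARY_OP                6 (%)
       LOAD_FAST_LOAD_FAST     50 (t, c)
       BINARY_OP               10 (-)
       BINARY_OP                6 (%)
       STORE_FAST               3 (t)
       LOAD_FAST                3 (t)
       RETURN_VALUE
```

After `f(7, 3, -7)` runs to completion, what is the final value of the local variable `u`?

6

LOAD_CONST → push 0. Stack: [0]
STORE_FAST t → t=0. Stack: []
LOAD_CONST → push 6. Stack: [6]
LOAD_FAST t → push 0. Stack: [6, 0]
BINARY_OP - → 6 - 0 = 6. Stack: [6]
STORE_FAST u → u=6. Stack: []
LOAD_FAST_LOAD_FAST b,b → push 3,3. Stack: [3, 3]
BINARY_OP % → 3 % 3 = 0. Stack: [0]
LOAD_FAST_LOAD_FAST t,c → push 0,-7. Stack: [0, 0, -7]
BINARY_OP - → 0 - -7 = 7. Stack: [0, 7]
BINARY_OP % → 0 % 7 = 0. Stack: [0]
STORE_FAST t → t=0. Stack: []
LOAD_FAST t → push 0. Stack: [0]
RETURN_VALUE → return 0.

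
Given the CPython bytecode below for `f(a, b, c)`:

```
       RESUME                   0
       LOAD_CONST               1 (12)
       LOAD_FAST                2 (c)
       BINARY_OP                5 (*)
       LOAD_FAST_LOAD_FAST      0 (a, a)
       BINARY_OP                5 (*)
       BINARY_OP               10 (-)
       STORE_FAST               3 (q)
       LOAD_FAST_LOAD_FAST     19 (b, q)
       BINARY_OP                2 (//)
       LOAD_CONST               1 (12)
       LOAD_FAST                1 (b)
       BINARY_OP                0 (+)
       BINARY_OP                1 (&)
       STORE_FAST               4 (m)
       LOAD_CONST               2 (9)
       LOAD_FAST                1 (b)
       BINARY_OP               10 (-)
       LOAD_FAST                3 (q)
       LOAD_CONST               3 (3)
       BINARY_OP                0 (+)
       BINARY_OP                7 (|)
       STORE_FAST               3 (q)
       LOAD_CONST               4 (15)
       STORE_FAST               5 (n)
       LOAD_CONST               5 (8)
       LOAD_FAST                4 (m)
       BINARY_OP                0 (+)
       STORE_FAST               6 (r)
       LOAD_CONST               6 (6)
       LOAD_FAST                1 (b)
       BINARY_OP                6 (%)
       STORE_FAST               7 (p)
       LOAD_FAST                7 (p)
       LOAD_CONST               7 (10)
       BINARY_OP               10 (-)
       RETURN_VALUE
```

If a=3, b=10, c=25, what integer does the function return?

-4

LOAD_CONST → push 12. Stack: [12]
LOAD_FAST c → push 25. Stack: [12, 25]
BINARY_OP * → 12 * 25 = 300. Stack: [300]
LOAD_FAST_LOAD_FAST a,a → push 3,3. Stack: [300, 3, 3]
BINARY_OP * → 3 * 3 = 9. Stack: [300, 9]
BINARY_OP - → 300 - 9 = 291. Stack: [291]
STORE_FAST q → q=291. Stack: []
LOAD_FAST_LOAD_FAST b,q → push 10,291. Stack: [10, 291]
BINARY_OP // → 10 // 291 = 0. Stack: [0]
LOAD_CONST → push 12. Stack: [0, 12]
LOAD_FAST b → push 10. Stack: [0, 12, 10]
BINARY_OP + → 12 + 10 = 22. Stack: [0, 22]
BINARY_OP & → 0 & 22 = 0. Stack: [0]
STORE_FAST m → m=0. Stack: []
LOAD_CONST → push 9. Stack: [9]
LOAD_FAST b → push 10. Stack: [9, 10]
BINARY_OP - → 9 - 10 = -1. Stack: [-1]
LOAD_FAST q → push 291. Stack: [-1, 291]
LOAD_CONST → push 3. Stack: [-1, 291, 3]
BINARY_OP + → 291 + 3 = 294. Stack: [-1, 294]
BINARY_OP | → -1 | 294 = -1. Stack: [-1]
STORE_FAST q → q=-1. Stack: []
LOAD_CONST → push 15. Stack: [15]
STORE_FAST n → n=15. Stack: []
LOAD_CONST → push 8. Stack: [8]
LOAD_FAST m → push 0. Stack: [8, 0]
BINARY_OP + → 8 + 0 = 8. Stack: [8]
STORE_FAST r → r=8. Stack: []
LOAD_CONST → push 6. Stack: [6]
LOAD_FAST b → push 10. Stack: [6, 10]
BINARY_OP % → 6 % 10 = 6. Stack: [6]
STORE_FAST p → p=6. Stack: []
LOAD_FAST p → push 6. Stack: [6]
LOAD_CONST → push 10. Stack: [6, 10]
BINARY_OP - → 6 - 10 = -4. Stack: [-4]
RETURN_VALUE → return -4.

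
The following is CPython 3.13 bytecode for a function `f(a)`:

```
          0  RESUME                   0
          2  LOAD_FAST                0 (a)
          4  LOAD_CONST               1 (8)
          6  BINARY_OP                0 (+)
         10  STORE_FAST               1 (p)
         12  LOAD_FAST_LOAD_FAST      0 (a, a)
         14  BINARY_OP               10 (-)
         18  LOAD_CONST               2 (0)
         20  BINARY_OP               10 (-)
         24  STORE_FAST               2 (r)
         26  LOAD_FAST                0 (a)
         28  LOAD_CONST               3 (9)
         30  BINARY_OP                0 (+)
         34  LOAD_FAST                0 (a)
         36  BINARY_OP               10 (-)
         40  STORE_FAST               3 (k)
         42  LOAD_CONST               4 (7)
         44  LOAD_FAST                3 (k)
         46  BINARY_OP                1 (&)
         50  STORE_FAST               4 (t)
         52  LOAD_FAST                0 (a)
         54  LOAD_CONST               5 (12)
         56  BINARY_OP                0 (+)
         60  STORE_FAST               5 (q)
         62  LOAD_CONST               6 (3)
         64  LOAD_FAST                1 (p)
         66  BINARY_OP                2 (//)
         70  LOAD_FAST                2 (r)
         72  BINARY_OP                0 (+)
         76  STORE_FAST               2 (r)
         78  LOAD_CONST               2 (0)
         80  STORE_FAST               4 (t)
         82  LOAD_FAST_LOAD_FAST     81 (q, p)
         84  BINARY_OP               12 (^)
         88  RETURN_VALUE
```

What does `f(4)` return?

28

LOAD_FAST a → push 4. Stack: [4]
LOAD_CONST → push 8. Stack: [4, 8]
BINARY_OP + → 4 + 8 = 12. Stack: [12]
STORE_FAST p → p=12. Stack: []
LOAD_FAST_LOAD_FAST a,a → push 4,4. Stack: [4, 4]
BINARY_OP - → 4 - 4 = 0. Stack: [0]
LOAD_CONST → push 0. Stack: [0, 0]
BINARY_OP - → 0 - 0 = 0. Stack: [0]
STORE_FAST r → r=0. Stack: []
LOAD_FAST a → push 4. Stack: [4]
LOAD_CONST → push 9. Stack: [4, 9]
BINARY_OP + → 4 + 9 = 13. Stack: [13]
LOAD_FAST a → push 4. Stack: [13, 4]
BINARY_OP - → 13 - 4 = 9. Stack: [9]
STORE_FAST k → k=9. Stack: []
LOAD_CONST → push 7. Stack: [7]
LOAD_FAST k → push 9. Stack: [7, 9]
BINARY_OP & → 7 & 9 = 1. Stack: [1]
STORE_FAST t → t=1. Stack: []
LOAD_FAST a → push 4. Stack: [4]
LOAD_CONST → push 12. Stack: [4, 12]
BINARY_OP + → 4 + 12 = 16. Stack: [16]
STORE_FAST q → q=16. Stack: []
LOAD_CONST → push 3. Stack: [3]
LOAD_FAST p → push 12. Stack: [3, 12]
BINARY_OP // → 3 // 12 = 0. Stack: [0]
LOAD_FAST r → push 0. Stack: [0, 0]
BINARY_OP + → 0 + 0 = 0. Stack: [0]
STORE_FAST r → r=0. Stack: []
LOAD_CONST → push 0. Stack: [0]
STORE_FAST t → t=0. Stack: []
LOAD_FAST_LOAD_FAST q,p → push 16,12. Stack: [16, 12]
BINARY_OP ^ → 16 ^ 12 = 28. Stack: [28]
RETURN_VALUE → return 28.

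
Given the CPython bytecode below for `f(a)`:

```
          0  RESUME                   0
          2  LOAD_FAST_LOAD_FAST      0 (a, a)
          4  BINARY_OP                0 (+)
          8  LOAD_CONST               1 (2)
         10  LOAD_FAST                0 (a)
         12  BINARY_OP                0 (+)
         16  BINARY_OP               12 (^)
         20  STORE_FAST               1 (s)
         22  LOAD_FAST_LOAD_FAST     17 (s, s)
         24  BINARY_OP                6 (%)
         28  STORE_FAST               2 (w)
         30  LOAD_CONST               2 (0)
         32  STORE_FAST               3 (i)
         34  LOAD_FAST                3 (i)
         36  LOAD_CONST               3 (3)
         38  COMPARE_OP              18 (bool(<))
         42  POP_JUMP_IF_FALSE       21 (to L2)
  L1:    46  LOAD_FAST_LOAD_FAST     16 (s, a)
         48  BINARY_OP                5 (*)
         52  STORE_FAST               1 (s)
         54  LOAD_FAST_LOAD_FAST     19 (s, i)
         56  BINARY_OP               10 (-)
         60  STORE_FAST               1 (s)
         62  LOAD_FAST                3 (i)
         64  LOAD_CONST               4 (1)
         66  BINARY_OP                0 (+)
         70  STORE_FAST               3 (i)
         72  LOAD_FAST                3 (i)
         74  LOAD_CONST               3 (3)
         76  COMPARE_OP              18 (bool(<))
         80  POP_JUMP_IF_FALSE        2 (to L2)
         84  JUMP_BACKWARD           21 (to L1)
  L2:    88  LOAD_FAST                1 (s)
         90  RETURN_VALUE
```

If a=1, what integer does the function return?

LOAD_FAST_LOAD_FAST a,a → push 1,1. Stack: [1, 1]
BINARY_OP + → 1 + 1 = 2. Stack: [2]
LOAD_CONST → push 2. Stack: [2, 2]
LOAD_FAST a → push 1. Stack: [2, 2, 1]
BINARY_OP + → 2 + 1 = 3. Stack: [2, 3]
BINARY_OP ^ → 2 ^ 3 = 1. Stack: [1]
STORE_FAST s → s=1. Stack: []
LOAD_FAST_LOAD_FAST s,s → push 1,1. Stack: [1, 1]
BINARY_OP % → 1 % 1 = 0. Stack: [0]
STORE_FAST w → w=0. Stack: []
LOAD_CONST → push 0. Stack: [0]
STORE_FAST i → i=0. Stack: []
LOAD_FAST i → push 0. Stack: [0]
LOAD_CONST → push 3. Stack: [0, 3]
COMPARE_OP bool(<) → 0 vs 3 = True. Stack: [True]
POP_JUMP_IF_FALSE → pop True; no jump. Stack: []
LOAD_FAST_LOAD_FAST s,a → push 1,1. Stack: [1, 1]
BINARY_OP * → 1 * 1 = 1. Stack: [1]
STORE_FAST s → s=1. Stack: []
LOAD_FAST_LOAD_FAST s,i → push 1,0. Stack: [1, 0]
BINARY_OP - → 1 - 0 = 1. Stack: [1]
STORE_FAST s → s=1. Stack: []
LOAD_FAST i → push 0. Stack: [0]
LOAD_CONST → push 1. Stack: [0, 1]
BINARY_OP + → 0 + 1 = 1. Stack: [1]
STORE_FAST i → i=1. Stack: []
LOAD_FAST i → push 1. Stack: [1]
LOAD_CONST → push 3. Stack: [1, 3]
COMPARE_OP bool(<) → 1 vs 3 = True. Stack: [True]
POP_JUMP_IF_FALSE → pop True; no jump. Stack: []
LOAD_FAST_LOAD_FAST s,a → push 1,1. Stack: [1, 1]
BINARY_OP * → 1 * 1 = 1. Stack: [1]
STORE_FAST s → s=1. Stack: []
LOAD_FAST_LOAD_FAST s,i → push 1,1. Stack: [1, 1]
BINARY_OP - → 1 - 1 = 0. Stack: [0]
STORE_FAST s → s=0. Stack: []
LOAD_FAST i → push 1. Stack: [1]
LOAD_CONST → push 1. Stack: [1, 1]
BINARY_OP + → 1 + 1 = 2. Stack: [2]
STORE_FAST i → i=2. Stack: []
LOAD_FAST i → push 2. Stack: [2]
LOAD_CONST → push 3. Stack: [2, 3]
COMPARE_OP bool(<) → 2 vs 3 = True. Stack: [True]
POP_JUMP_IF_FALSE → pop True; no jump. Stack: []
LOAD_FAST_LOAD_FAST s,a → push 0,1. Stack: [0, 1]
BINARY_OP * → 0 * 1 = 0. Stack: [0]
STORE_FAST s → s=0. Stack: []
LOAD_FAST_LOAD_FAST s,i → push 0,2. Stack: [0, 2]
BINARY_OP - → 0 - 2 = -2. Stack: [-2]
STORE_FAST s → s=-2. Stack: []
LOAD_FAST i → push 2. Stack: [2]
LOAD_CONST → push 1. Stack: [2, 1]
BINARY_OP + → 2 + 1 = 3. Stack: [3]
STORE_FAST i → i=3. Stack: []
LOAD_FAST i → push 3. Stack: [3]
LOAD_CONST → push 3. Stack: [3, 3]
COMPARE_OP bool(<) → 3 vs 3 = False. Stack: [False]
POP_JUMP_IF_FALSE → pop False; jump. Stack: []
LOAD_FAST s → push -2. Stack: [-2]
RETURN_VALUE → return -2.

-2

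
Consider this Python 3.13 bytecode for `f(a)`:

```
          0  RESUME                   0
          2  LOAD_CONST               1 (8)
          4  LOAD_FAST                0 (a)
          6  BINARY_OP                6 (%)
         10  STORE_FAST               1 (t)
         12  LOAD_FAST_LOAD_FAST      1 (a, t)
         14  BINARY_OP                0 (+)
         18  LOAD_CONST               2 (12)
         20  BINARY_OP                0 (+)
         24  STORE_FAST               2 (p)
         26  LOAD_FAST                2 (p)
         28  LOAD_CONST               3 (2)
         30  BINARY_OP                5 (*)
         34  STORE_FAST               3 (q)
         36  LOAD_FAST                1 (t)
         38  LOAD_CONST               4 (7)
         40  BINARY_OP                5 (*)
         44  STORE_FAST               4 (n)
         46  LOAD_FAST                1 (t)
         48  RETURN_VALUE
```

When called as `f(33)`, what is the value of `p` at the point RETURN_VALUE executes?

53

LOAD_CONST → push 8. Stack: [8]
LOAD_FAST a → push 33. Stack: [8, 33]
BINARY_OP % → 8 % 33 = 8. Stack: [8]
STORE_FAST t → t=8. Stack: []
LOAD_FAST_LOAD_FAST a,t → push 33,8. Stack: [33, 8]
BINARY_OP + → 33 + 8 = 41. Stack: [41]
LOAD_CONST → push 12. Stack: [41, 12]
BINARY_OP + → 41 + 12 = 53. Stack: [53]
STORE_FAST p → p=53. Stack: []
LOAD_FAST p → push 53. Stack: [53]
LOAD_CONST → push 2. Stack: [53, 2]
BINARY_OP * → 53 * 2 = 106. Stack: [106]
STORE_FAST q → q=106. Stack: []
LOAD_FAST t → push 8. Stack: [8]
LOAD_CONST → push 7. Stack: [8, 7]
BINARY_OP * → 8 * 7 = 56. Stack: [56]
STORE_FAST n → n=56. Stack: []
LOAD_FAST t → push 8. Stack: [8]
RETURN_VALUE → return 8.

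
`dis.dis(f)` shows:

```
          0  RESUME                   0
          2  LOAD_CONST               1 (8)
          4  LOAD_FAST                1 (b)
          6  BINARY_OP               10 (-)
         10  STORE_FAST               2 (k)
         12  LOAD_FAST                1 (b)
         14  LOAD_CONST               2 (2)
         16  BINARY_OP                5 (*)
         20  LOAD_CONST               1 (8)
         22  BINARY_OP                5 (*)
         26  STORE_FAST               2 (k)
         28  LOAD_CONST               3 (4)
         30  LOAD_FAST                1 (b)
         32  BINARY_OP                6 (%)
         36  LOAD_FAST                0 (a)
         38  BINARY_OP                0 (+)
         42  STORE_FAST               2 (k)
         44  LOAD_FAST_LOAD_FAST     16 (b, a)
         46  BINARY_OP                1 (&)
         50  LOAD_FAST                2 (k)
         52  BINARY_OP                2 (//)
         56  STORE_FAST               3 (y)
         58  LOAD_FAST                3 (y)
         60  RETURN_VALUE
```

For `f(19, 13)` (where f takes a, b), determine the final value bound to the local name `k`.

LOAD_CONST → push 8. Stack: [8]
LOAD_FAST b → push 13. Stack: [8, 13]
BINARY_OP - → 8 - 13 = -5. Stack: [-5]
STORE_FAST k → k=-5. Stack: []
LOAD_FAST b → push 13. Stack: [13]
LOAD_CONST → push 2. Stack: [13, 2]
BINARY_OP * → 13 * 2 = 26. Stack: [26]
LOAD_CONST → push 8. Stack: [26, 8]
BINARY_OP * → 26 * 8 = 208. Stack: [208]
STORE_FAST k → k=208. Stack: []
LOAD_CONST → push 4. Stack: [4]
LOAD_FAST b → push 13. Stack: [4, 13]
BINARY_OP % → 4 % 13 = 4. Stack: [4]
LOAD_FAST a → push 19. Stack: [4, 19]
BINARY_OP + → 4 + 19 = 23. Stack: [23]
STORE_FAST k → k=23. Stack: []
LOAD_FAST_LOAD_FAST b,a → push 13,19. Stack: [13, 19]
BINARY_OP & → 13 & 19 = 1. Stack: [1]
LOAD_FAST k → push 23. Stack: [1, 23]
BINARY_OP // → 1 // 23 = 0. Stack: [0]
STORE_FAST y → y=0. Stack: []
LOAD_FAST y → push 0. Stack: [0]
RETURN_VALUE → return 0.

23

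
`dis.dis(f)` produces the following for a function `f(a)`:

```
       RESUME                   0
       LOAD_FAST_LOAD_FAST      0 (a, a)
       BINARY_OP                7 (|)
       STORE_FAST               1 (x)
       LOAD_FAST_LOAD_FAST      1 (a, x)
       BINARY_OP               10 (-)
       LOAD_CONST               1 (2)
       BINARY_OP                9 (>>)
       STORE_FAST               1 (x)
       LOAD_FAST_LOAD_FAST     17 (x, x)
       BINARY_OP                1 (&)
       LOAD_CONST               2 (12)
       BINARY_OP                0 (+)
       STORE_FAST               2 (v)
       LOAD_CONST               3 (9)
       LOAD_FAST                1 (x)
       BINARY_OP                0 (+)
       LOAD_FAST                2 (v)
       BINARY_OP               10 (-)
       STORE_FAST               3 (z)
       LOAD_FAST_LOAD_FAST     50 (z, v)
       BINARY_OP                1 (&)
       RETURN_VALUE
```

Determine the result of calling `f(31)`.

LOAD_FAST_LOAD_FAST a,a → push 31,31. Stack: [31, 31]
BINARY_OP | → 31 | 31 = 31. Stack: [31]
STORE_FAST x → x=31. Stack: []
LOAD_FAST_LOAD_FAST a,x → push 31,31. Stack: [31, 31]
BINARY_OP - → 31 - 31 = 0. Stack: [0]
LOAD_CONST → push 2. Stack: [0, 2]
BINARY_OP >> → 0 >> 2 = 0. Stack: [0]
STORE_FAST x → x=0. Stack: []
LOAD_FAST_LOAD_FAST x,x → push 0,0. Stack: [0, 0]
BINARY_OP & → 0 & 0 = 0. Stack: [0]
LOAD_CONST → push 12. Stack: [0, 12]
BINARY_OP + → 0 + 12 = 12. Stack: [12]
STORE_FAST v → v=12. Stack: []
LOAD_CONST → push 9. Stack: [9]
LOAD_FAST x → push 0. Stack: [9, 0]
BINARY_OP + → 9 + 0 = 9. Stack: [9]
LOAD_FAST v → push 12. Stack: [9, 12]
BINARY_OP - → 9 - 12 = -3. Stack: [-3]
STORE_FAST z → z=-3. Stack: []
LOAD_FAST_LOAD_FAST z,v → push -3,12. Stack: [-3, 12]
BINARY_OP & → -3 & 12 = 12. Stack: [12]
RETURN_VALUE → return 12.

12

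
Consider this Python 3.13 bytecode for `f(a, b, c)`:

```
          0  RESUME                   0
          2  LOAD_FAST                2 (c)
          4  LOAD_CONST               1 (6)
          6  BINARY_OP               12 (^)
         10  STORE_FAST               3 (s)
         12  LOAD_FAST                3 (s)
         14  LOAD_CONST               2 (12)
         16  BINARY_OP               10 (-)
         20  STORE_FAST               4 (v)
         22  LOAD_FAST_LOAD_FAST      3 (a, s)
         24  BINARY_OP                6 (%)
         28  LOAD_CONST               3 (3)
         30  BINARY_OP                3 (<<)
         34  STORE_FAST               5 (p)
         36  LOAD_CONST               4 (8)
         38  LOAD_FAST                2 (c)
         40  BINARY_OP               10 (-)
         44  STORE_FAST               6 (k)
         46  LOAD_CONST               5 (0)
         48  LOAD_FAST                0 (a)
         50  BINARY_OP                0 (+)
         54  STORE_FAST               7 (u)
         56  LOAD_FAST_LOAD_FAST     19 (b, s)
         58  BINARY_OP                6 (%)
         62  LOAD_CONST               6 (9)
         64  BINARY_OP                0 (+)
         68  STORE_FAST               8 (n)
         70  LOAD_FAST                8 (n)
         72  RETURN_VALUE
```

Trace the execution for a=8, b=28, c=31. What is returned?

12

LOAD_FAST c → push 31. Stack: [31]
LOAD_CONST → push 6. Stack: [31, 6]
BINARY_OP ^ → 31 ^ 6 = 25. Stack: [25]
STORE_FAST s → s=25. Stack: []
LOAD_FAST s → push 25. Stack: [25]
LOAD_CONST → push 12. Stack: [25, 12]
BINARY_OP - → 25 - 12 = 13. Stack: [13]
STORE_FAST v → v=13. Stack: []
LOAD_FAST_LOAD_FAST a,s → push 8,25. Stack: [8, 25]
BINARY_OP % → 8 % 25 = 8. Stack: [8]
LOAD_CONST → push 3. Stack: [8, 3]
BINARY_OP << → 8 << 3 = 64. Stack: [64]
STORE_FAST p → p=64. Stack: []
LOAD_CONST → push 8. Stack: [8]
LOAD_FAST c → push 31. Stack: [8, 31]
BINARY_OP - → 8 - 31 = -23. Stack: [-23]
STORE_FAST k → k=-23. Stack: []
LOAD_CONST → push 0. Stack: [0]
LOAD_FAST a → push 8. Stack: [0, 8]
BINARY_OP + → 0 + 8 = 8. Stack: [8]
STORE_FAST u → u=8. Stack: []
LOAD_FAST_LOAD_FAST b,s → push 28,25. Stack: [28, 25]
BINARY_OP % → 28 % 25 = 3. Stack: [3]
LOAD_CONST → push 9. Stack: [3, 9]
BINARY_OP + → 3 + 9 = 12. Stack: [12]
STORE_FAST n → n=12. Stack: []
LOAD_FAST n → push 12. Stack: [12]
RETURN_VALUE → return 12.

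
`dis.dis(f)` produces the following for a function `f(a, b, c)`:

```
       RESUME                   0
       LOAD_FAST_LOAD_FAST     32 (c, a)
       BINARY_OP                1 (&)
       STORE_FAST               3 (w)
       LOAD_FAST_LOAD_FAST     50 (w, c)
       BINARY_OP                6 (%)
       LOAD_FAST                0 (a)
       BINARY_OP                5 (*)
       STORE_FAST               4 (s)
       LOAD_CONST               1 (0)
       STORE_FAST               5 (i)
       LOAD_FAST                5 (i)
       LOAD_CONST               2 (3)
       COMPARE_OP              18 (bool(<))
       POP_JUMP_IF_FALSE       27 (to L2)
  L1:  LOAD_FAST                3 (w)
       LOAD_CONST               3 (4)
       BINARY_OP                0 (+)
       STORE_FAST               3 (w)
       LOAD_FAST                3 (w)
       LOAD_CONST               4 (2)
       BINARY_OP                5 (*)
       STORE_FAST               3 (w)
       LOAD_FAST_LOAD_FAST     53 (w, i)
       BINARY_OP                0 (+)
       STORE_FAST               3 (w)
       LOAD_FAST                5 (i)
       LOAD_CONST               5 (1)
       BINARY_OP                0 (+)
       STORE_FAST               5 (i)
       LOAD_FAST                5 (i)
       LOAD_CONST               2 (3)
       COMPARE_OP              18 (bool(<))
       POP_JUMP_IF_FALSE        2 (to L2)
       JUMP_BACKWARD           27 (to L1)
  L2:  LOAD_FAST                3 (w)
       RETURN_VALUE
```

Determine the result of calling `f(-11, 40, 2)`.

60

LOAD_FAST_LOAD_FAST c,a → push 2,-11
BINARY_OP & → 2 & -11 = 0
STORE_FAST w → w=0
LOAD_FAST_LOAD_FAST w,c → push 0,2
BINARY_OP % → 0 % 2 = 0
LOAD_FAST a → push -11
BINARY_OP * → 0 * -11 = 0
STORE_FAST s → s=0
LOAD_CONST → push 0
STORE_FAST i → i=0
LOAD_FAST i → push 0
LOAD_CONST → push 3
COMPARE_OP bool(<) → 0 vs 3 = True
POP_JUMP_IF_FALSE → pop True; no jump
LOAD_FAST w → push 0
LOAD_CONST → push 4
BINARY_OP + → 0 + 4 = 4
STORE_FAST w → w=4
LOAD_FAST w → push 4
LOAD_CONST → push 2
BINARY_OP * → 4 * 2 = 8
STORE_FAST w → w=8
LOAD_FAST_LOAD_FAST w,i → push 8,0
BINARY_OP + → 8 + 0 = 8
STORE_FAST w → w=8
LOAD_FAST i → push 0
LOAD_CONST → push 1
BINARY_OP + → 0 + 1 = 1
STORE_FAST i → i=1
LOAD_FAST i → push 1
LOAD_CONST → push 3
COMPARE_OP bool(<) → 1 vs 3 = True
POP_JUMP_IF_FALSE → pop True; no jump
LOAD_FAST w → push 8
LOAD_CONST → push 4
BINARY_OP + → 8 + 4 = 12
STORE_FAST w → w=12
LOAD_FAST w → push 12
LOAD_CONST → push 2
BINARY_OP * → 12 * 2 = 24
STORE_FAST w → w=24
LOAD_FAST_LOAD_FAST w,i → push 24,1
BINARY_OP + → 24 + 1 = 25
STORE_FAST w → w=25
LOAD_FAST i → push 1
LOAD_CONST → push 1
BINARY_OP + → 1 + 1 = 2
STORE_FAST i → i=2
LOAD_FAST i → push 2
LOAD_CONST → push 3
COMPARE_OP bool(<) → 2 vs 3 = True
POP_JUMP_IF_FALSE → pop True; no jump
LOAD_FAST w → push 25
LOAD_CONST → push 4
BINARY_OP + → 25 + 4 = 29
STORE_FAST w → w=29
LOAD_FAST w → push 29
LOAD_CONST → push 2
BINARY_OP * → 29 * 2 = 58
STORE_FAST w → w=58
LOAD_FAST_LOAD_FAST w,i → push 58,2
BINARY_OP + → 58 + 2 = 60
STORE_FAST w → w=60
LOAD_FAST i → push 2
LOAD_CONST → push 1
BINARY_OP + → 2 + 1 = 3
STORE_FAST i → i=3
LOAD_FAST i → push 3
LOAD_CONST → push 3
COMPARE_OP bool(<) → 3 vs 3 = False
POP_JUMP_IF_FALSE → pop False; jump
LOAD_FAST w → push 60
RETURN_VALUE → return 60.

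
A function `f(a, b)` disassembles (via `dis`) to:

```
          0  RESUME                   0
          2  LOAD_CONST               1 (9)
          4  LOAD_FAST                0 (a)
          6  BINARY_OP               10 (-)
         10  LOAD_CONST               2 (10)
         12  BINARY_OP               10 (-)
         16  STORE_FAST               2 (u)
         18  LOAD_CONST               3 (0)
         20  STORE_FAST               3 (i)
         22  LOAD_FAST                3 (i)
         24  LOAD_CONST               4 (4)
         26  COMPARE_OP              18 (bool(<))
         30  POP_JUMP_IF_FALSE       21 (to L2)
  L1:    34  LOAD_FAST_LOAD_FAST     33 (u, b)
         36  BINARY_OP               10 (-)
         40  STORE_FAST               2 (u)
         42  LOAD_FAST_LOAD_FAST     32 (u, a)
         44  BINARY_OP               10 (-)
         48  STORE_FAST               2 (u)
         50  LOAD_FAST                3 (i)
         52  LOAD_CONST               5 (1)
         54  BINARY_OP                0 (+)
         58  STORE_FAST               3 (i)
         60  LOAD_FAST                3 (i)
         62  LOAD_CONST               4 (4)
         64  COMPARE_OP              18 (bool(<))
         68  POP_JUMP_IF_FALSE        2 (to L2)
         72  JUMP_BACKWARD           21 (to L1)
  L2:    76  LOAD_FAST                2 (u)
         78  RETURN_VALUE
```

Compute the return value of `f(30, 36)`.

-295

LOAD_CONST → push 9
LOAD_FAST a → push 30
BINARY_OP - → 9 - 30 = -21
LOAD_CONST → push 10
BINARY_OP - → -21 - 10 = -31
STORE_FAST u → u=-31
LOAD_CONST → push 0
STORE_FAST i → i=0
LOAD_FAST i → push 0
LOAD_CONST → push 4
COMPARE_OP bool(<) → 0 vs 4 = True
POP_JUMP_IF_FALSE → pop True; no jump
LOAD_FAST_LOAD_FAST u,b → push -31,36
BINARY_OP - → -31 - 36 = -67
STORE_FAST u → u=-67
LOAD_FAST_LOAD_FAST u,a → push -67,30
BINARY_OP - → -67 - 30 = -97
STORE_FAST u → u=-97
LOAD_FAST i → push 0
LOAD_CONST → push 1
BINARY_OP + → 0 + 1 = 1
STORE_FAST i → i=1
LOAD_FAST i → push 1
LOAD_CONST → push 4
COMPARE_OP bool(<) → 1 vs 4 = True
POP_JUMP_IF_FALSE → pop True; no jump
LOAD_FAST_LOAD_FAST u,b → push -97,36
BINARY_OP - → -97 - 36 = -133
STORE_FAST u → u=-133
LOAD_FAST_LOAD_FAST u,a → push -133,30
BINARY_OP - → -133 - 30 = -163
STORE_FAST u → u=-163
LOAD_FAST i → push 1
LOAD_CONST → push 1
BINARY_OP + → 1 + 1 = 2
STORE_FAST i → i=2
LOAD_FAST i → push 2
LOAD_CONST → push 4
COMPARE_OP bool(<) → 2 vs 4 = True
POP_JUMP_IF_FALSE → pop True; no jump
LOAD_FAST_LOAD_FAST u,b → push -163,36
BINARY_OP - → -163 - 36 = -199
STORE_FAST u → u=-199
LOAD_FAST_LOAD_FAST u,a → push -199,30
BINARY_OP - → -199 - 30 = -229
STORE_FAST u → u=-229
LOAD_FAST i → push 2
LOAD_CONST → push 1
BINARY_OP + → 2 + 1 = 3
STORE_FAST i → i=3
LOAD_FAST i → push 3
LOAD_CONST → push 4
COMPARE_OP bool(<) → 3 vs 4 = True
POP_JUMP_IF_FALSE → pop True; no jump
LOAD_FAST_LOAD_FAST u,b → push -229,36
BINARY_OP - → -229 - 36 = -265
STORE_FAST u → u=-265
LOAD_FAST_LOAD_FAST u,a → push -265,30
BINARY_OP - → -265 - 30 = -295
STORE_FAST u → u=-295
LOAD_FAST i → push 3
LOAD_CONST → push 1
BINARY_OP + → 3 + 1 = 4
STORE_FAST i → i=4
LOAD_FAST i → push 4
LOAD_CONST → push 4
COMPARE_OP bool(<) → 4 vs 4 = False
POP_JUMP_IF_FALSE → pop False; jump
LOAD_FAST u → push -295
RETURN_VALUE → return -295.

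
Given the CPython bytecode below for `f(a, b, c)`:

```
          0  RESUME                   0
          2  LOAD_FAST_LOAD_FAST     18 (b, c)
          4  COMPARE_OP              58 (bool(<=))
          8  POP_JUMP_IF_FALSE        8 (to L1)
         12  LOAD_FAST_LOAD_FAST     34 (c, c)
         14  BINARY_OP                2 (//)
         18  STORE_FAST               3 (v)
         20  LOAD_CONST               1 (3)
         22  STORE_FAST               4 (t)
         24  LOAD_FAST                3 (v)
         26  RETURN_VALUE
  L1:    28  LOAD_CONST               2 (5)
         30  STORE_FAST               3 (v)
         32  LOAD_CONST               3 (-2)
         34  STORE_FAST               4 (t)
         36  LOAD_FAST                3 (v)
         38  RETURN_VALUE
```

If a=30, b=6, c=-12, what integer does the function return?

5

LOAD_FAST_LOAD_FAST b,c → push 6,-12. Stack: [6, -12]
COMPARE_OP bool(<=) → 6 vs -12 = False. Stack: [False]
POP_JUMP_IF_FALSE → pop False; jump. Stack: []
LOAD_CONST → push 5. Stack: [5]
STORE_FAST v → v=5. Stack: []
LOAD_CONST → push -2. Stack: [-2]
STORE_FAST t → t=-2. Stack: []
LOAD_FAST v → push 5. Stack: [5]
RETURN_VALUE → return 5.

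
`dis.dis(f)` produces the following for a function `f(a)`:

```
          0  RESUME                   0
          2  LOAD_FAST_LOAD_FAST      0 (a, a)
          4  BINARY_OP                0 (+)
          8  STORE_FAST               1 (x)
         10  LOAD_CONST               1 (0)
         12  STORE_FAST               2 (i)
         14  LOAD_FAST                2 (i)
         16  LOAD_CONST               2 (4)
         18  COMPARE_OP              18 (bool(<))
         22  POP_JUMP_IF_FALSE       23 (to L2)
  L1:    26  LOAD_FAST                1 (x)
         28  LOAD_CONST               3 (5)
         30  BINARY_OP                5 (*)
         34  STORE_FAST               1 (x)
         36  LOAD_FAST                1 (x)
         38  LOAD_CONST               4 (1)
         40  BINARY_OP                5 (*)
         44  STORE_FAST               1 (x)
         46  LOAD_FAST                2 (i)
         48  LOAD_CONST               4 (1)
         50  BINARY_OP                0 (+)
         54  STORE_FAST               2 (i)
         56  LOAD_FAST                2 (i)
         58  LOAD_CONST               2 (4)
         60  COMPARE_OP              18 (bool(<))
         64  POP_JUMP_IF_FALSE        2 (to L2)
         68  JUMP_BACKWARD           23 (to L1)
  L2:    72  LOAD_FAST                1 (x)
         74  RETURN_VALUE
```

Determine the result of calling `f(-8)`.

LOAD_FAST_LOAD_FAST a,a → push -8,-8
BINARY_OP + → -8 + -8 = -16
STORE_FAST x → x=-16
LOAD_CONST → push 0
STORE_FAST i → i=0
LOAD_FAST i → push 0
LOAD_CONST → push 4
COMPARE_OP bool(<) → 0 vs 4 = True
POP_JUMP_IF_FALSE → pop True; no jump
LOAD_FAST x → push -16
LOAD_CONST → push 5
BINARY_OP * → -16 * 5 = -80
STORE_FAST x → x=-80
LOAD_FAST x → push -80
LOAD_CONST → push 1
BINARY_OP * → -80 * 1 = -80
STORE_FAST x → x=-80
LOAD_FAST i → push 0
LOAD_CONST → push 1
BINARY_OP + → 0 + 1 = 1
STORE_FAST i → i=1
LOAD_FAST i → push 1
LOAD_CONST → push 4
COMPARE_OP bool(<) → 1 vs 4 = True
POP_JUMP_IF_FALSE → pop True; no jump
LOAD_FAST x → push -80
LOAD_CONST → push 5
BINARY_OP * → -80 * 5 = -400
STORE_FAST x → x=-400
LOAD_FAST x → push -400
LOAD_CONST → push 1
BINARY_OP * → -400 * 1 = -400
STORE_FAST x → x=-400
LOAD_FAST i → push 1
LOAD_CONST → push 1
BINARY_OP + → 1 + 1 = 2
STORE_FAST i → i=2
LOAD_FAST i → push 2
LOAD_CONST → push 4
COMPARE_OP bool(<) → 2 vs 4 = True
POP_JUMP_IF_FALSE → pop True; no jump
LOAD_FAST x → push -400
LOAD_CONST → push 5
BINARY_OP * → -400 * 5 = -2000
STORE_FAST x → x=-2000
LOAD_FAST x → push -2000
LOAD_CONST → push 1
BINARY_OP * → -2000 * 1 = -2000
STORE_FAST x → x=-2000
LOAD_FAST i → push 2
LOAD_CONST → push 1
BINARY_OP + → 2 + 1 = 3
STORE_FAST i → i=3
LOAD_FAST i → push 3
LOAD_CONST → push 4
COMPARE_OP bool(<) → 3 vs 4 = True
POP_JUMP_IF_FALSE → pop True; no jump
LOAD_FAST x → push -2000
LOAD_CONST → push 5
BINARY_OP * → -2000 * 5 = -10000
STORE_FAST x → x=-10000
LOAD_FAST x → push -10000
LOAD_CONST → push 1
BINARY_OP * → -10000 * 1 = -10000
STORE_FAST x → x=-10000
LOAD_FAST i → push 3
LOAD_CONST → push 1
BINARY_OP + → 3 + 1 = 4
STORE_FAST i → i=4
LOAD_FAST i → push 4
LOAD_CONST → push 4
COMPARE_OP bool(<) → 4 vs 4 = False
POP_JUMP_IF_FALSE → pop False; jump
LOAD_FAST x → push -10000
RETURN_VALUE → return -10000.

-10000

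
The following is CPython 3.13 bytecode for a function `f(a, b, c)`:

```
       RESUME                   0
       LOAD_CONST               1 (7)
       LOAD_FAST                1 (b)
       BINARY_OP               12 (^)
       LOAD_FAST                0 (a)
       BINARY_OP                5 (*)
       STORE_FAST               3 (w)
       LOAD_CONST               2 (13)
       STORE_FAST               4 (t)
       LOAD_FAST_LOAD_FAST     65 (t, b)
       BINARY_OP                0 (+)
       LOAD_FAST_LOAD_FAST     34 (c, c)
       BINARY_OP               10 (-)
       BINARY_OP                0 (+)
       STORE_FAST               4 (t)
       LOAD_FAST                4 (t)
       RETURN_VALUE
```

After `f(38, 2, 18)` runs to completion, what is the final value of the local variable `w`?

190

LOAD_CONST → push 7. Stack: [7]
LOAD_FAST b → push 2. Stack: [7, 2]
BINARY_OP ^ → 7 ^ 2 = 5. Stack: [5]
LOAD_FAST a → push 38. Stack: [5, 38]
BINARY_OP * → 5 * 38 = 190. Stack: [190]
STORE_FAST w → w=190. Stack: []
LOAD_CONST → push 13. Stack: [13]
STORE_FAST t → t=13. Stack: []
LOAD_FAST_LOAD_FAST t,b → push 13,2. Stack: [13, 2]
BINARY_OP + → 13 + 2 = 15. Stack: [15]
LOAD_FAST_LOAD_FAST c,c → push 18,18. Stack: [15, 18, 18]
BINARY_OP - → 18 - 18 = 0. Stack: [15, 0]
BINARY_OP + → 15 + 0 = 15. Stack: [15]
STORE_FAST t → t=15. Stack: []
LOAD_FAST t → push 15. Stack: [15]
RETURN_VALUE → return 15.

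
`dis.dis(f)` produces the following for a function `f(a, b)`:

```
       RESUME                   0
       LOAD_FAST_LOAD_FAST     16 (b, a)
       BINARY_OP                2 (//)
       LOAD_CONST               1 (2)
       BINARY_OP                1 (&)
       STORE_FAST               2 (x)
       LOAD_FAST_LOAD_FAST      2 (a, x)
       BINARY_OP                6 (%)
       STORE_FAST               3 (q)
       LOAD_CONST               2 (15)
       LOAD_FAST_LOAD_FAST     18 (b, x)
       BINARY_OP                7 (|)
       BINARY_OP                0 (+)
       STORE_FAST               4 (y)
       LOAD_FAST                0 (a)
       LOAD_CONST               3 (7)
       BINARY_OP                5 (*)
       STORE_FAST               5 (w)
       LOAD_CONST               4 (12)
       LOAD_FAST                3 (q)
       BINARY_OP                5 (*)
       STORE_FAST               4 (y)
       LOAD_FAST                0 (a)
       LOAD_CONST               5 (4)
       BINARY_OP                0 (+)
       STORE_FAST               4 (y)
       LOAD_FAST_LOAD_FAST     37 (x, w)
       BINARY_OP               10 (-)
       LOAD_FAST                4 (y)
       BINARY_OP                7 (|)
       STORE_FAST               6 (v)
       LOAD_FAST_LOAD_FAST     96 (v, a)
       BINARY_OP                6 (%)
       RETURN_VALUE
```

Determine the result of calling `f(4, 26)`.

LOAD_FAST_LOAD_FAST b,a → push 26,4. Stack: [26, 4]
BINARY_OP // → 26 // 4 = 6. Stack: [6]
LOAD_CONST → push 2. Stack: [6, 2]
BINARY_OP & → 6 & 2 = 2. Stack: [2]
STORE_FAST x → x=2. Stack: []
LOAD_FAST_LOAD_FAST a,x → push 4,2. Stack: [4, 2]
BINARY_OP % → 4 % 2 = 0. Stack: [0]
STORE_FAST q → q=0. Stack: []
LOAD_CONST → push 15. Stack: [15]
LOAD_FAST_LOAD_FAST b,x → push 26,2. Stack: [15, 26, 2]
BINARY_OP | → 26 | 2 = 26. Stack: [15, 26]
BINARY_OP + → 15 + 26 = 41. Stack: [41]
STORE_FAST y → y=41. Stack: []
LOAD_FAST a → push 4. Stack: [4]
LOAD_CONST → push 7. Stack: [4, 7]
BINARY_OP * → 4 * 7 = 28. Stack: [28]
STORE_FAST w → w=28. Stack: []
LOAD_CONST → push 12. Stack: [12]
LOAD_FAST q → push 0. Stack: [12, 0]
BINARY_OP * → 12 * 0 = 0. Stack: [0]
STORE_FAST y → y=0. Stack: []
LOAD_FAST a → push 4. Stack: [4]
LOAD_CONST → push 4. Stack: [4, 4]
BINARY_OP + → 4 + 4 = 8. Stack: [8]
STORE_FAST y → y=8. Stack: []
LOAD_FAST_LOAD_FAST x,w → push 2,28. Stack: [2, 28]
BINARY_OP - → 2 - 28 = -26. Stack: [-26]
LOAD_FAST y → push 8. Stack: [-26, 8]
BINARY_OP | → -26 | 8 = -18. Stack: [-18]
STORE_FAST v → v=-18. Stack: []
LOAD_FAST_LOAD_FAST v,a → push -18,4. Stack: [-18, 4]
BINARY_OP % → -18 % 4 = 2. Stack: [2]
RETURN_VALUE → return 2.

2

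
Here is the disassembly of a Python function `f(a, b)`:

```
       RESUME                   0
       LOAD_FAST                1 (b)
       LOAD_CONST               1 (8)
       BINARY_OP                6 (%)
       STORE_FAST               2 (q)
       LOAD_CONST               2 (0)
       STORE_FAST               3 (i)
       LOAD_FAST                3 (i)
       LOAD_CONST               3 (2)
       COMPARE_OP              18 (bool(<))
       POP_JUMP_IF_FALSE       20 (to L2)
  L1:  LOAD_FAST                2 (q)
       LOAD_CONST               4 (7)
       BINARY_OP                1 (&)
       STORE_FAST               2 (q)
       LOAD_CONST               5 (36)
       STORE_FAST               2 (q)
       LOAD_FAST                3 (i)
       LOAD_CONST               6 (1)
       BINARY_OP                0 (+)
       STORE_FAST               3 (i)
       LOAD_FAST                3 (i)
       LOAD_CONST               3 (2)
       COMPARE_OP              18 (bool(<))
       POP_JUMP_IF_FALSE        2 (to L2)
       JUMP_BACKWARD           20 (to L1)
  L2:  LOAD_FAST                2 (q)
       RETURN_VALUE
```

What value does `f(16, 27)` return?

36

LOAD_FAST b → push 27. Stack: [27]
LOAD_CONST → push 8. Stack: [27, 8]
BINARY_OP % → 27 % 8 = 3. Stack: [3]
STORE_FAST q → q=3. Stack: []
LOAD_CONST → push 0. Stack: [0]
STORE_FAST i → i=0. Stack: []
LOAD_FAST i → push 0. Stack: [0]
LOAD_CONST → push 2. Stack: [0, 2]
COMPARE_OP bool(<) → 0 vs 2 = True. Stack: [True]
POP_JUMP_IF_FALSE → pop True; no jump. Stack: []
LOAD_FAST q → push 3. Stack: [3]
LOAD_CONST → push 7. Stack: [3, 7]
BINARY_OP & → 3 & 7 = 3. Stack: [3]
STORE_FAST q → q=3. Stack: []
LOAD_CONST → push 36. Stack: [36]
STORE_FAST q → q=36. Stack: []
LOAD_FAST i → push 0. Stack: [0]
LOAD_CONST → push 1. Stack: [0, 1]
BINARY_OP + → 0 + 1 = 1. Stack: [1]
STORE_FAST i → i=1. Stack: []
LOAD_FAST i → push 1. Stack: [1]
LOAD_CONST → push 2. Stack: [1, 2]
COMPARE_OP bool(<) → 1 vs 2 = True. Stack: [True]
POP_JUMP_IF_FALSE → pop True; no jump. Stack: []
LOAD_FAST q → push 36. Stack: [36]
LOAD_CONST → push 7. Stack: [36, 7]
BINARY_OP & → 36 & 7 = 4. Stack: [4]
STORE_FAST q → q=4. Stack: []
LOAD_CONST → push 36. Stack: [36]
STORE_FAST q → q=36. Stack: []
LOAD_FAST i → push 1. Stack: [1]
LOAD_CONST → push 1. Stack: [1, 1]
BINARY_OP + → 1 + 1 = 2. Stack: [2]
STORE_FAST i → i=2. Stack: []
LOAD_FAST i → push 2. Stack: [2]
LOAD_CONST → push 2. Stack: [2, 2]
COMPARE_OP bool(<) → 2 vs 2 = False. Stack: [False]
POP_JUMP_IF_FALSE → pop False; jump. Stack: []
LOAD_FAST q → push 36. Stack: [36]
RETURN_VALUE → return 36.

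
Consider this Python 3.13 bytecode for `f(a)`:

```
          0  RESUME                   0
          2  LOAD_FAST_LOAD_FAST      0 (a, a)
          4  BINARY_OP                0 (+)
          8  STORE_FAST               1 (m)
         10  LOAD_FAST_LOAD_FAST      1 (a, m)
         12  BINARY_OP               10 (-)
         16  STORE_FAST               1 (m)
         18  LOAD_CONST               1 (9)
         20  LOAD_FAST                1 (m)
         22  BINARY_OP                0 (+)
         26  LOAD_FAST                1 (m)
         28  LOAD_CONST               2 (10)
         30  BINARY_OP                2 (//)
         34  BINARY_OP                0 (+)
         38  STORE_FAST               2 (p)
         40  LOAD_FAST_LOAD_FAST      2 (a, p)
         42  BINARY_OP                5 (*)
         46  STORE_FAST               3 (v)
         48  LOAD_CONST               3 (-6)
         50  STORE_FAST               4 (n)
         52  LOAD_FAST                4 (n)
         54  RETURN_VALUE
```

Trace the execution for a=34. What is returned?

LOAD_FAST_LOAD_FAST a,a → push 34,34. Stack: [34, 34]
BINARY_OP + → 34 + 34 = 68. Stack: [68]
STORE_FAST m → m=68. Stack: []
LOAD_FAST_LOAD_FAST a,m → push 34,68. Stack: [34, 68]
BINARY_OP - → 34 - 68 = -34. Stack: [-34]
STORE_FAST m → m=-34. Stack: []
LOAD_CONST → push 9. Stack: [9]
LOAD_FAST m → push -34. Stack: [9, -34]
BINARY_OP + → 9 + -34 = -25. Stack: [-25]
LOAD_FAST m → push -34. Stack: [-25, -34]
LOAD_CONST → push 10. Stack: [-25, -34, 10]
BINARY_OP // → -34 // 10 = -4. Stack: [-25, -4]
BINARY_OP + → -25 + -4 = -29. Stack: [-29]
STORE_FAST p → p=-29. Stack: []
LOAD_FAST_LOAD_FAST a,p → push 34,-29. Stack: [34, -29]
BINARY_OP * → 34 * -29 = -986. Stack: [-986]
STORE_FAST v → v=-986. Stack: []
LOAD_CONST → push -6. Stack: [-6]
STORE_FAST n → n=-6. Stack: []
LOAD_FAST n → push -6. Stack: [-6]
RETURN_VALUE → return -6.

-6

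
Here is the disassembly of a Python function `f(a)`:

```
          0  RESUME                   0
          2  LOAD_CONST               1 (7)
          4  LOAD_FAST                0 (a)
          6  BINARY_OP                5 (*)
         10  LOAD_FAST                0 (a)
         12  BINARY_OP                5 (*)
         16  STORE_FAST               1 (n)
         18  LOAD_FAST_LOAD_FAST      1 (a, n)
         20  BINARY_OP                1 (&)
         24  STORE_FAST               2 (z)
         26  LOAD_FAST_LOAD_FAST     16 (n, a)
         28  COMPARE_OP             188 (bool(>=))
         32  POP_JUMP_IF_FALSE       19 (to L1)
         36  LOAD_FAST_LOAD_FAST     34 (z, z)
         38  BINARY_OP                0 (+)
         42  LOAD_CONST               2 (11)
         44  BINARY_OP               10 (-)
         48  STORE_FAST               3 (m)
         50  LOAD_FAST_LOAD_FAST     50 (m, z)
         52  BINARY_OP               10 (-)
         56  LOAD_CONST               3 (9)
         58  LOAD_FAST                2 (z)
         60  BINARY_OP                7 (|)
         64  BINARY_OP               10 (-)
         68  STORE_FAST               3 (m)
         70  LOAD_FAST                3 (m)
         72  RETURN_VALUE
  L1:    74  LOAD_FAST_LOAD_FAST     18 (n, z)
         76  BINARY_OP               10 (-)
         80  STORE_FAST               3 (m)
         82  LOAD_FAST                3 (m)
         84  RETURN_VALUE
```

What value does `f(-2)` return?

LOAD_CONST → push 7. Stack: [7]
LOAD_FAST a → push -2. Stack: [7, -2]
BINARY_OP * → 7 * -2 = -14. Stack: [-14]
LOAD_FAST a → push -2. Stack: [-14, -2]
BINARY_OP * → -14 * -2 = 28. Stack: [28]
STORE_FAST n → n=28. Stack: []
LOAD_FAST_LOAD_FAST a,n → push -2,28. Stack: [-2, 28]
BINARY_OP & → -2 & 28 = 28. Stack: [28]
STORE_FAST z → z=28. Stack: []
LOAD_FAST_LOAD_FAST n,a → push 28,-2. Stack: [28, -2]
COMPARE_OP bool(>=) → 28 vs -2 = True. Stack: [True]
POP_JUMP_IF_FALSE → pop True; no jump. Stack: []
LOAD_FAST_LOAD_FAST z,z → push 28,28. Stack: [28, 28]
BINARY_OP + → 28 + 28 = 56. Stack: [56]
LOAD_CONST → push 11. Stack: [56, 11]
BINARY_OP - → 56 - 11 = 45. Stack: [45]
STORE_FAST m → m=45. Stack: []
LOAD_FAST_LOAD_FAST m,z → push 45,28. Stack: [45, 28]
BINARY_OP - → 45 - 28 = 17. Stack: [17]
LOAD_CONST → push 9. Stack: [17, 9]
LOAD_FAST z → push 28. Stack: [17, 9, 28]
BINARY_OP | → 9 | 28 = 29. Stack: [17, 29]
BINARY_OP - → 17 - 29 = -12. Stack: [-12]
STORE_FAST m → m=-12. Stack: []
LOAD_FAST m → push -12. Stack: [-12]
RETURN_VALUE → return -12.

-12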